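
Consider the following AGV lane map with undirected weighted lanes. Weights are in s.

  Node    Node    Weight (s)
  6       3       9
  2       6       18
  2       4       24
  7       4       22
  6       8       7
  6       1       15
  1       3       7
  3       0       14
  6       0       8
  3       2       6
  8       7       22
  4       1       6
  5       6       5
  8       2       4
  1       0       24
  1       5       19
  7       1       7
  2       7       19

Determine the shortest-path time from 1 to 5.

Candidate routes:
1–3–6–5: 7+9+5 = 21
1–6–5: 15+5 = 20
1–5: 19 = 19
1–3–2–8–6–5: 7+6+4+7+5 = 29
The minimum is 19 s via 1–5.

19 s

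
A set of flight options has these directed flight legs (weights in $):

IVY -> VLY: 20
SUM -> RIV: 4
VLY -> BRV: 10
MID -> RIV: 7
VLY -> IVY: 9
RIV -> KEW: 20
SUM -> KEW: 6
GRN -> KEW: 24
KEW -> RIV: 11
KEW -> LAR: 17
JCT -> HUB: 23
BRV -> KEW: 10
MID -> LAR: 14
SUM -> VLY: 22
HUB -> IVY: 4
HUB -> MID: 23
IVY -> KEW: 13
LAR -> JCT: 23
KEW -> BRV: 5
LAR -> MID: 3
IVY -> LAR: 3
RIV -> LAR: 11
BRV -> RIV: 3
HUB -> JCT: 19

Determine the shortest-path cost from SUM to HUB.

Shortest distances from SUM:
SUM: 0
RIV: 4  (via SUM)
KEW: 6  (via SUM)
BRV: 11  (via KEW)
LAR: 15  (via RIV)
MID: 18  (via LAR)
VLY: 22  (via SUM)
IVY: 31  (via VLY)
JCT: 38  (via LAR)
HUB: 61  (via JCT)
Shortest route: SUM → RIV → LAR → JCT → HUB = $61.

$61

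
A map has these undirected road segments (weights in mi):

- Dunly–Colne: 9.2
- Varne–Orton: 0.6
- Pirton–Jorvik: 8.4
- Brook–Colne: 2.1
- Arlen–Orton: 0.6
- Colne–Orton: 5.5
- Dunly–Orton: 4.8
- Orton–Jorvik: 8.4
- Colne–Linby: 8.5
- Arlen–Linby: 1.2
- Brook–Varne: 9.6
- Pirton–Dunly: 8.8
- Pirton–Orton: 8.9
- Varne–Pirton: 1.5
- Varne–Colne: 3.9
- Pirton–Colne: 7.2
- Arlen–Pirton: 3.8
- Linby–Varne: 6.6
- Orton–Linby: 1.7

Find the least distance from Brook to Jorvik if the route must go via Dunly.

24.5 mi

Shortest Brook→Dunly: Brook → Colne → Dunly = 11.3
Best Dunly to Jorvik: Dunly → Orton → Jorvik costing 13.2
Total via Dunly: 11.3 + 13.2 = 24.5 mi.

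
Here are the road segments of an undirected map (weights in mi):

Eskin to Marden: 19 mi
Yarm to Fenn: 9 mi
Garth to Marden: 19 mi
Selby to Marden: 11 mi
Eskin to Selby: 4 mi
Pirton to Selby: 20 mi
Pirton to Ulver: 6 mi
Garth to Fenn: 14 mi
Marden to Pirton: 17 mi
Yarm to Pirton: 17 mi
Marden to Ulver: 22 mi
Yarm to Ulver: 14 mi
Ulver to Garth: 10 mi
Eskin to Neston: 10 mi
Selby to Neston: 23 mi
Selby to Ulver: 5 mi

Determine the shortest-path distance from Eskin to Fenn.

32 mi

Candidate routes:
Eskin → Selby → Ulver → Pirton → Yarm → Fenn: 4+5+6+17+9 = 41
Eskin → Selby → Ulver → Yarm → Fenn: 4+5+14+9 = 32
Eskin → Selby → Ulver → Garth → Fenn: 4+5+10+14 = 33
Cheapest is Eskin → Selby → Ulver → Yarm → Fenn at 32 mi.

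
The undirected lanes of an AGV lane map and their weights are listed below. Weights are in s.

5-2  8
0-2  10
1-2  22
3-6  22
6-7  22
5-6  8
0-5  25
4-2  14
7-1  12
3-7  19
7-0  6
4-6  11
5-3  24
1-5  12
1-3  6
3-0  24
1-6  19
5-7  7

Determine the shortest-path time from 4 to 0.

24 s

Compare a few routes:
4 → 2 → 0: 14+10 = 24
4 → 6 → 5 → 7 → 0: 11+8+7+6 = 32
4 → 2 → 5 → 7 → 0: 14+8+7+6 = 35
Cheapest is 4 → 2 → 0 at 24 s.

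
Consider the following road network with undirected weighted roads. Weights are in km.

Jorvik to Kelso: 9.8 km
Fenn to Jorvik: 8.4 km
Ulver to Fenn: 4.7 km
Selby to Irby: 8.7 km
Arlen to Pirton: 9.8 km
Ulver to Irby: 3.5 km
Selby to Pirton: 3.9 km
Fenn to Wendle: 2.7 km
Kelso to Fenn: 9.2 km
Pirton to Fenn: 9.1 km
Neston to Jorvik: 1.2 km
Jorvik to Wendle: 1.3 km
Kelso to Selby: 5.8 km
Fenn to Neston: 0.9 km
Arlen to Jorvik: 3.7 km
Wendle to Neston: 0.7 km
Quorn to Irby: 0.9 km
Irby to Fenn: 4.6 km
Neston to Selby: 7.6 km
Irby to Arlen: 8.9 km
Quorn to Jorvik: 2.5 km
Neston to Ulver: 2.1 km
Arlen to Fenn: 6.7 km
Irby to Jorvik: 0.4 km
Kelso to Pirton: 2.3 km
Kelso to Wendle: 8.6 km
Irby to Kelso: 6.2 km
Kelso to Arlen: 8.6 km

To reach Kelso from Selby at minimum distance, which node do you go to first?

Candidate routes:
Selby–Pirton–Kelso: 3.9+2.3 = 6.2
Selby–Kelso: 5.8 = 5.8
The minimum is 5.8 km via Selby–Kelso.
So from Selby the first move is to Kelso.

Kelso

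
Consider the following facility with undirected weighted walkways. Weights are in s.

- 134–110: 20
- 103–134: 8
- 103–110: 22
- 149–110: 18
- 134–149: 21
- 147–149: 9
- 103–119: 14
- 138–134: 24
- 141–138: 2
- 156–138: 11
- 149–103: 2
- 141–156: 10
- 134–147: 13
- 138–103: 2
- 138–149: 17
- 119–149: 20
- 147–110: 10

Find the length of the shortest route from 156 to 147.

24 s

Settle nodes by increasing distance from 156:
156: 0
141: 10  (via 156)
138: 11  (via 156)
103: 13  (via 138)
149: 15  (via 103)
134: 21  (via 103)
147: 24  (via 149)
Shortest route: 156–138–103–149–147 = 24 s.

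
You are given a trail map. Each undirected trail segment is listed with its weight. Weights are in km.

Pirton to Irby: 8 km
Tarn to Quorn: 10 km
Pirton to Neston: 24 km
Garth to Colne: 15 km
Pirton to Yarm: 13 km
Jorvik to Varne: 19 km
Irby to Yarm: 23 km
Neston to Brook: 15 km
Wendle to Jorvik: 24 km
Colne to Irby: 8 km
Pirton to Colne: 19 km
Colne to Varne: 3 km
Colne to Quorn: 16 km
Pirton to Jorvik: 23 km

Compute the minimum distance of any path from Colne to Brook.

Enumerating some paths:
Colne - Pirton - Neston - Brook: 19+24+15 = 58
Colne - Irby - Pirton - Neston - Brook: 8+8+24+15 = 55
Colne - Irby - Yarm - Pirton - Neston - Brook: 8+23+13+24+15 = 83
Cheapest is Colne - Irby - Pirton - Neston - Brook at 55 km.

55 km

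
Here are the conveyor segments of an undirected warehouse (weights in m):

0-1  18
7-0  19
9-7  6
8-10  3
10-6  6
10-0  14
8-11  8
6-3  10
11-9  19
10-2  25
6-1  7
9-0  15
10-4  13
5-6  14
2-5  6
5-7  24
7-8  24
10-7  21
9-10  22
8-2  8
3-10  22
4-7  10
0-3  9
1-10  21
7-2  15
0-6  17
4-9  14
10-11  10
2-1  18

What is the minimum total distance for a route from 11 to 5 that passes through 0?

55 m

Best 11 to 0: 11 → 10 → 0 costing 24
Shortest 0→5: 0 → 6 → 5 = 31
Total via 0: 24 + 31 = 55 m.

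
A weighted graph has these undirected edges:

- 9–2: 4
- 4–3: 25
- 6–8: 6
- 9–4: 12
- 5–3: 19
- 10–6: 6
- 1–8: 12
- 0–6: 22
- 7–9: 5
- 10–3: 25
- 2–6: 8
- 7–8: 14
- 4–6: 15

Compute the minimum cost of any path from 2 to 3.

Running Dijkstra from 2:
2: 0
9: 4  (via 2)
6: 8  (via 2)
7: 9  (via 9)
8: 14  (via 6)
10: 14  (via 6)
4: 16  (via 9)
1: 26  (via 8)
0: 30  (via 6)
3: 39  (via 10)
Shortest route: 2 → 6 → 10 → 3 = 39.

39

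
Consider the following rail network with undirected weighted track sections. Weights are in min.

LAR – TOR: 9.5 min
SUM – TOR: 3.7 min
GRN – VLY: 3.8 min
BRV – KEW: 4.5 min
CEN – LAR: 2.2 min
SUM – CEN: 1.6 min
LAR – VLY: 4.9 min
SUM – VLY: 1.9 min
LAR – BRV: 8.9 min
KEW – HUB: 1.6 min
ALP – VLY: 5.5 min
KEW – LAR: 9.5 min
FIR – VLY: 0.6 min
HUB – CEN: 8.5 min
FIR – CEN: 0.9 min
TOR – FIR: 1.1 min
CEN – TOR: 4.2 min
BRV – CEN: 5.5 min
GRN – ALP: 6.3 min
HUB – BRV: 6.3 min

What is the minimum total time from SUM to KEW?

11.6 min

Candidate routes:
SUM–CEN–LAR–KEW: 1.6+2.2+9.5 = 13.3
SUM–CEN–HUB–KEW: 1.6+8.5+1.6 = 11.7
SUM–CEN–BRV–KEW: 1.6+5.5+4.5 = 11.6
SUM–VLY–FIR–CEN–BRV–KEW: 1.9+0.6+0.9+5.5+4.5 = 13.4
The minimum is 11.6 min via SUM–CEN–BRV–KEW.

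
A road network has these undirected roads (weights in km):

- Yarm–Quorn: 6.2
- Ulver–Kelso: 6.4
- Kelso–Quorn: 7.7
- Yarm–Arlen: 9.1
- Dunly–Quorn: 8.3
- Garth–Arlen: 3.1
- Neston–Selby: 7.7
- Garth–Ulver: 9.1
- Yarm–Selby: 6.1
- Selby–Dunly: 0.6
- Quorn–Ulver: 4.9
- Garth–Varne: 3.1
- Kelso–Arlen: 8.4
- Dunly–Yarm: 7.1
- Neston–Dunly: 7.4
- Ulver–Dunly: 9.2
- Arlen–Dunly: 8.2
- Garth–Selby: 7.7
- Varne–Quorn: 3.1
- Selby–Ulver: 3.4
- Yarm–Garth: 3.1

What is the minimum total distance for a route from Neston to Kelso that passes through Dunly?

Best Neston to Dunly: Neston–Dunly costing 7.4
Shortest Dunly→Kelso: Dunly–Selby–Ulver–Kelso = 10.4
Total via Dunly: 7.4 + 10.4 = 17.8 km.

17.8 km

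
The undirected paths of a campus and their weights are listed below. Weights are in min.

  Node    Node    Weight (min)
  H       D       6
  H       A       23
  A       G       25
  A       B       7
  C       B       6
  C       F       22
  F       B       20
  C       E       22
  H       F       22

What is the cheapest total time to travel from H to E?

Settle nodes by increasing distance from H:
H: 0
D: 6  (via H)
F: 22  (via H)
A: 23  (via H)
B: 30  (via A)
C: 36  (via B)
G: 48  (via A)
E: 58  (via C)
Shortest route: H → A → B → C → E = 58 min.

58 min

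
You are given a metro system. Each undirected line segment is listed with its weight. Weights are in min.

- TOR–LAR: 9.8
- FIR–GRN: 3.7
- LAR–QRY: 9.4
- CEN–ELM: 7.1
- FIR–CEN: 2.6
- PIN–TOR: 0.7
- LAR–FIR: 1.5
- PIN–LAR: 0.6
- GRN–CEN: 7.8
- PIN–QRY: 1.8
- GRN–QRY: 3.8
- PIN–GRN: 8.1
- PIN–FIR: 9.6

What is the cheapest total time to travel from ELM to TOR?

Shortest distances from ELM:
ELM: 0
CEN: 7.1  (via ELM)
FIR: 9.7  (via CEN)
LAR: 11.2  (via FIR)
PIN: 11.8  (via LAR)
TOR: 12.5  (via PIN)
Shortest route: ELM–CEN–FIR–LAR–PIN–TOR = 12.5 min.

12.5 min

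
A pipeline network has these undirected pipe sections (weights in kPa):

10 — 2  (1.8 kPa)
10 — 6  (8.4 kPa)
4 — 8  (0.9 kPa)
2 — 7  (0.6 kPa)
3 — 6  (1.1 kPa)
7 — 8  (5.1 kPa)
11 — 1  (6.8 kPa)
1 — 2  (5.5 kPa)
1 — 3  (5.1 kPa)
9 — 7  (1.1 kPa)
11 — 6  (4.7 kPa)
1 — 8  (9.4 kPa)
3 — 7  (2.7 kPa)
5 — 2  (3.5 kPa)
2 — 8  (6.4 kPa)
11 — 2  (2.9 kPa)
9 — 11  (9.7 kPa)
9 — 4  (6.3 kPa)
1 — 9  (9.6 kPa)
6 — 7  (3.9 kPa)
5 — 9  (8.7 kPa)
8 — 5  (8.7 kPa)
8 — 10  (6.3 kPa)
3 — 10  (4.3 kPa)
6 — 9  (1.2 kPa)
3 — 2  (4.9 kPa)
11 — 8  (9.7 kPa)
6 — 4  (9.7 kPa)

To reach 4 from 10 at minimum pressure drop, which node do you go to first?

8

Enumerating some paths:
10 - 2 - 8 - 4: 1.8+6.4+0.9 = 9.1
10 - 2 - 7 - 8 - 4: 1.8+0.6+5.1+0.9 = 8.4
10 - 8 - 4: 6.3+0.9 = 7.2
Cheapest is 10 - 8 - 4 at 7.2 kPa.
So from 10 the first move is to 8.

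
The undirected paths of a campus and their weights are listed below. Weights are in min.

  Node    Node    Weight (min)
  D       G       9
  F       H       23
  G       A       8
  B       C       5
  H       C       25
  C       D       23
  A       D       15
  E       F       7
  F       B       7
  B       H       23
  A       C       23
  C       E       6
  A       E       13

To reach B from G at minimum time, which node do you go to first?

Enumerating some paths:
G–A–E–C–B: 8+13+6+5 = 32
G–A–E–F–B: 8+13+7+7 = 35
The minimum is 32 min via G–A–E–C–B.
So from G the first move is to A.

A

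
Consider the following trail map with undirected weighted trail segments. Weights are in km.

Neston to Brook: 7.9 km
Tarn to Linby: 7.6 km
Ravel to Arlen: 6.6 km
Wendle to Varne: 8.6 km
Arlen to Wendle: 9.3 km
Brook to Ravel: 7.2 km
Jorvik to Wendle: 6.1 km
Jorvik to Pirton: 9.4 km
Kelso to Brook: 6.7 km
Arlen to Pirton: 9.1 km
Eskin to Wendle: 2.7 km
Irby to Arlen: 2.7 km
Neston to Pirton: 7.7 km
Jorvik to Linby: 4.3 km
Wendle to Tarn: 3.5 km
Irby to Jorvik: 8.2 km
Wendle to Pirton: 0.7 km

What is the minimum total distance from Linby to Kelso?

Enumerating some paths:
Linby–Tarn–Wendle–Pirton–Neston–Brook–Kelso: 7.6+3.5+0.7+7.7+7.9+6.7 = 34.1
Linby–Jorvik–Wendle–Pirton–Neston–Brook–Kelso: 4.3+6.1+0.7+7.7+7.9+6.7 = 33.4
Linby–Jorvik–Pirton–Neston–Brook–Kelso: 4.3+9.4+7.7+7.9+6.7 = 36
Linby–Jorvik–Irby–Arlen–Ravel–Brook–Kelso: 4.3+8.2+2.7+6.6+7.2+6.7 = 35.7
Cheapest is Linby–Jorvik–Wendle–Pirton–Neston–Brook–Kelso at 33.4 km.

33.4 km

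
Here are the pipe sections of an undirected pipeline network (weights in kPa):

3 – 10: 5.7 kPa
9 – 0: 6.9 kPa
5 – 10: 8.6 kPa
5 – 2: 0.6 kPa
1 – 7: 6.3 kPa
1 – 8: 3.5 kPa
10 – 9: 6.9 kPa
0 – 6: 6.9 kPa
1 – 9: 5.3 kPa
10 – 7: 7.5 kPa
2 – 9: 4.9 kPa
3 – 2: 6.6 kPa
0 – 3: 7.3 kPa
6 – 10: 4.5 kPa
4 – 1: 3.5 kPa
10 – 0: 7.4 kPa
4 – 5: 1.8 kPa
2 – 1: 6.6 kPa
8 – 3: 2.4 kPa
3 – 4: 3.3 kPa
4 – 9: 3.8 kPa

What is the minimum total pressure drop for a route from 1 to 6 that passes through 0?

Shortest 1→0: 1 → 9 → 0 = 12.2
Shortest 0→6: 0 → 6 = 6.9
Total via 0: 12.2 + 6.9 = 19.1 kPa.

19.1 kPa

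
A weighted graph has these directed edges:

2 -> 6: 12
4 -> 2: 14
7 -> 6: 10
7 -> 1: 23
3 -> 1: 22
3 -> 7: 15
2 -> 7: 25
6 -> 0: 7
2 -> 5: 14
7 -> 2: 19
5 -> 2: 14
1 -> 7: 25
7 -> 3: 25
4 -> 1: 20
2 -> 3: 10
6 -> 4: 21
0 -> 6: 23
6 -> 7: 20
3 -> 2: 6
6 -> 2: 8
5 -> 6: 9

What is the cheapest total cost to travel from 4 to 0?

33

Shortest distances from 4:
4: 0
2: 14  (via 4)
1: 20  (via 4)
3: 24  (via 2)
6: 26  (via 2)
5: 28  (via 2)
0: 33  (via 6)
Shortest route: 4–2–6–0 = 33.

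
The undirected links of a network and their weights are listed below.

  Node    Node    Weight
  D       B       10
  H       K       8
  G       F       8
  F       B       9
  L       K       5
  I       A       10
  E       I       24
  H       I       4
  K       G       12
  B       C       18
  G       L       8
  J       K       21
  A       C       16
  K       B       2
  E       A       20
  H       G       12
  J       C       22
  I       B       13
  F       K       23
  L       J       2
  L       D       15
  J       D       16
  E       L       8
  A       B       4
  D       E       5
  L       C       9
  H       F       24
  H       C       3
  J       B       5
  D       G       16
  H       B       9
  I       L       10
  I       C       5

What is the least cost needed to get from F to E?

24

Enumerating some paths:
F–G–K–L–E: 8+12+5+8 = 33
F–G–L–E: 8+8+8 = 24
F–G–D–E: 8+16+5 = 29
Cheapest is F–G–L–E at 24.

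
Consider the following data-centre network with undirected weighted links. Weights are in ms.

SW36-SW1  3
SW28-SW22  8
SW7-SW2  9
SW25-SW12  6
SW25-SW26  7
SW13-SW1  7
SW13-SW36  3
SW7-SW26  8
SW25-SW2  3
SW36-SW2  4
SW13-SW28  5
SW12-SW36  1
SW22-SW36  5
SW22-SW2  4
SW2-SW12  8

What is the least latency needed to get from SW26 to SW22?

14 ms

Candidate routes:
SW26–SW25–SW2–SW36–SW22: 7+3+4+5 = 19
SW26–SW7–SW2–SW22: 8+9+4 = 21
SW26–SW25–SW12–SW36–SW22: 7+6+1+5 = 19
SW26–SW25–SW2–SW22: 7+3+4 = 14
Cheapest is SW26–SW25–SW2–SW22 at 14 ms.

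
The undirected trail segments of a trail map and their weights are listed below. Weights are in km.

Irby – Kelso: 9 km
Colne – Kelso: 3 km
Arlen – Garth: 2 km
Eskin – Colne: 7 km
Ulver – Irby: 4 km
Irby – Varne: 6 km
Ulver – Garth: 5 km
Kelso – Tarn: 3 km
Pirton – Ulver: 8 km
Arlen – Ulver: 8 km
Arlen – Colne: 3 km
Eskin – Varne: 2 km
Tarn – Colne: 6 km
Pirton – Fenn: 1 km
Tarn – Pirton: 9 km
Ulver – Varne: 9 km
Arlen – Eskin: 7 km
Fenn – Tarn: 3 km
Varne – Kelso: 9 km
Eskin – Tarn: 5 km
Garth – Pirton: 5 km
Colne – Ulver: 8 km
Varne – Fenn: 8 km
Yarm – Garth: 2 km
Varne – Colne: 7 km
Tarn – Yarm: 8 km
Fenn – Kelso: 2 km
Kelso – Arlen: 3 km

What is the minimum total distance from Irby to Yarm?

Running Dijkstra from Irby:
Irby: 0
Ulver: 4  (via Irby)
Varne: 6  (via Irby)
Eskin: 8  (via Varne)
Garth: 9  (via Ulver)
Kelso: 9  (via Irby)
Fenn: 11  (via Kelso)
Yarm: 11  (via Garth)
Shortest route: Irby → Ulver → Garth → Yarm = 11 km.

11 km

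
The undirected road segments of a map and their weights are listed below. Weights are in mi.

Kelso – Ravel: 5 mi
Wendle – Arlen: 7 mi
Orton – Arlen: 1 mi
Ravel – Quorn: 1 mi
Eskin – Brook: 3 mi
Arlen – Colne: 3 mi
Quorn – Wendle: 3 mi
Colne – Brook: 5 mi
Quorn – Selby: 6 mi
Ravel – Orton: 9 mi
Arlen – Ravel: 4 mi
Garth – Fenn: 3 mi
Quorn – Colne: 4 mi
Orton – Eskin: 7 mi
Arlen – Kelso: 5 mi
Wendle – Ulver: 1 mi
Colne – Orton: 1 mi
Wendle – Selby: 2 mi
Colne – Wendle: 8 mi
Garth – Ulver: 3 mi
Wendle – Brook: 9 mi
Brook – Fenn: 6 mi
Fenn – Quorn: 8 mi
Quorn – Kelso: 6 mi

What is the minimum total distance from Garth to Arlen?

11 mi

Enumerating some paths:
Garth - Ulver - Wendle - Arlen: 3+1+7 = 11
Garth - Ulver - Wendle - Quorn - Ravel - Arlen: 3+1+3+1+4 = 12
The minimum is 11 mi via Garth - Ulver - Wendle - Arlen.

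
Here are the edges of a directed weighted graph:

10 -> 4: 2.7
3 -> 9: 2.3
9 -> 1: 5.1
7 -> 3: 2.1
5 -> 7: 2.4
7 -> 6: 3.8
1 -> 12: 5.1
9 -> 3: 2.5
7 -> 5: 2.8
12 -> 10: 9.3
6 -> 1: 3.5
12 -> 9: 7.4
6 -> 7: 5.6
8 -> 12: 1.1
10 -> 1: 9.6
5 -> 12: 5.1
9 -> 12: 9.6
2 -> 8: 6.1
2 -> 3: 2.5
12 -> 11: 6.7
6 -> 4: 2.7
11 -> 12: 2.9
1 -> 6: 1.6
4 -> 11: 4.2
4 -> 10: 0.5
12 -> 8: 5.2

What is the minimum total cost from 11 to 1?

Enumerating some paths:
11–12–10–1: 2.9+9.3+9.6 = 21.8
11–12–9–1: 2.9+7.4+5.1 = 15.4
The minimum is 15.4 via 11–12–9–1.

15.4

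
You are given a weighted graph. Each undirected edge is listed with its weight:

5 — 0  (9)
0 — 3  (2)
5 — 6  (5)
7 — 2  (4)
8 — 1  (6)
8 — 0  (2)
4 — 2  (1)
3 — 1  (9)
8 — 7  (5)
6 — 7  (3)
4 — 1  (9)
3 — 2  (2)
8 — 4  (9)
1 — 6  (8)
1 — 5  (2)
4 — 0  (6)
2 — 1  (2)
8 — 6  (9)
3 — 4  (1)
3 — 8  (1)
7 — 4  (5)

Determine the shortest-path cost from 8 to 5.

Shortest distances from 8:
8: 0
3: 1  (via 8)
0: 2  (via 8)
4: 2  (via 3)
2: 3  (via 3)
1: 5  (via 2)
7: 5  (via 8)
5: 7  (via 1)
Shortest route: 8 → 3 → 2 → 1 → 5 = 7.

7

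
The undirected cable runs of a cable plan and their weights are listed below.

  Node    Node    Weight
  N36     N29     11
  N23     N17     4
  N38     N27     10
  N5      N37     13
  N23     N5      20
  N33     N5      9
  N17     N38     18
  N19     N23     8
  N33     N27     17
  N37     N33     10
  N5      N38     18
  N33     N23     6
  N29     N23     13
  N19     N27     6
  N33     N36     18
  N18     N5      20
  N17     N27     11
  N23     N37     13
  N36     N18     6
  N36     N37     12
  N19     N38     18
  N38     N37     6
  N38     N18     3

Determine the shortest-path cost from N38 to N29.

20

Settle nodes by increasing distance from N38:
N38: 0
N18: 3  (via N38)
N37: 6  (via N38)
N36: 9  (via N18)
N27: 10  (via N38)
N33: 16  (via N37)
N19: 16  (via N27)
N17: 18  (via N38)
N5: 18  (via N38)
N23: 19  (via N37)
N29: 20  (via N36)
Shortest route: N38 → N18 → N36 → N29 = 20.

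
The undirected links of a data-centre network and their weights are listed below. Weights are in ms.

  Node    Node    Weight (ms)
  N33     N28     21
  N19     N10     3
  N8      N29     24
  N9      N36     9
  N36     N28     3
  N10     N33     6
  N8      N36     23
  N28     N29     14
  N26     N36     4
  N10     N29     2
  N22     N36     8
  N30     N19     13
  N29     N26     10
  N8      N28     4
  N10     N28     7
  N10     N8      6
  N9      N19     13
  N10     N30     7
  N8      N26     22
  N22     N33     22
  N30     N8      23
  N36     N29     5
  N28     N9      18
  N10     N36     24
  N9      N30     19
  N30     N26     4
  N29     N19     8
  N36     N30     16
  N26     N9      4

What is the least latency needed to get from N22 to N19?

Running Dijkstra from N22:
N22: 0
N36: 8  (via N22)
N28: 11  (via N36)
N26: 12  (via N36)
N29: 13  (via N36)
N8: 15  (via N28)
N10: 15  (via N29)
N9: 16  (via N26)
N30: 16  (via N26)
N19: 18  (via N10)
Shortest route: N22–N36–N29–N10–N19 = 18 ms.

18 ms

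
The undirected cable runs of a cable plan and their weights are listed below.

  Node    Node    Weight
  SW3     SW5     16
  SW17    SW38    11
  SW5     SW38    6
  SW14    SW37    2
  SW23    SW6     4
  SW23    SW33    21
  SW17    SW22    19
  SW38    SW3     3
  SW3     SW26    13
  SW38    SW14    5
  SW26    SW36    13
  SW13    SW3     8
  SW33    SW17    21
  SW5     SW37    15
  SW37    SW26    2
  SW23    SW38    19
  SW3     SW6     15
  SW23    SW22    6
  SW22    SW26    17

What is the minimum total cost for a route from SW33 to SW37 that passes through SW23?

46

Shortest SW33→SW23: SW33–SW23 = 21
Best SW23 to SW37: SW23–SW22–SW26–SW37 costing 25
Total via SW23: 21 + 25 = 46.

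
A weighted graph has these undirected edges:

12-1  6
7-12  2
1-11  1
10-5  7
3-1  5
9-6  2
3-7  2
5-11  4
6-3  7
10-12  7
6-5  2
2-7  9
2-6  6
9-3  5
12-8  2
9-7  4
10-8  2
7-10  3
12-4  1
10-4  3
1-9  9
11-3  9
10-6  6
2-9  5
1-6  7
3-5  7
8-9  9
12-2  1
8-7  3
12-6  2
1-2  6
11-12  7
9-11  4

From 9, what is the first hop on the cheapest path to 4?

Candidate routes:
9 - 6 - 12 - 4: 2+2+1 = 5
9 - 7 - 12 - 4: 4+2+1 = 7
9 - 2 - 12 - 4: 5+1+1 = 7
Cheapest is 9 - 6 - 12 - 4 at 5.
So from 9 the first move is to 6.

6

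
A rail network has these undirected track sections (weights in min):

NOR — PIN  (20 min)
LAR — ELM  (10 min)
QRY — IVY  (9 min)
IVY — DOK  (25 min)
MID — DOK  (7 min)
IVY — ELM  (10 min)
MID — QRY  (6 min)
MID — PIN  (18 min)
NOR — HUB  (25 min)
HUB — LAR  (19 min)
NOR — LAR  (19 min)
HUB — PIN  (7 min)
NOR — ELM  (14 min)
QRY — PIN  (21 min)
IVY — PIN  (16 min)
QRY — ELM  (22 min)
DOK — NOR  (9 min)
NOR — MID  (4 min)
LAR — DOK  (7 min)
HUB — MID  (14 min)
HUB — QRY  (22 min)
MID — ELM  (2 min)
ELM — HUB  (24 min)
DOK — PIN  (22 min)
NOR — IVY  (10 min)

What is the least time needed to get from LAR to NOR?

16 min

Running Dijkstra from LAR:
LAR: 0
DOK: 7  (via LAR)
ELM: 10  (via LAR)
MID: 12  (via ELM)
NOR: 16  (via DOK)
Shortest route: LAR → DOK → NOR = 16 min.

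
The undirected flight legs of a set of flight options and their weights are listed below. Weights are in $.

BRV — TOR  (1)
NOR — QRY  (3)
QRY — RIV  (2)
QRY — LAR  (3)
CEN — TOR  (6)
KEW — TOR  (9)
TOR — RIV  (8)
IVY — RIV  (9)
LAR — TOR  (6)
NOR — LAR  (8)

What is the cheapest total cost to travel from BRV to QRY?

Enumerating some paths:
BRV–TOR–RIV–QRY: 1+8+2 = 11
BRV–TOR–LAR–NOR–QRY: 1+6+8+3 = 18
BRV–TOR–LAR–QRY: 1+6+3 = 10
The minimum is $10 via BRV–TOR–LAR–QRY.

$10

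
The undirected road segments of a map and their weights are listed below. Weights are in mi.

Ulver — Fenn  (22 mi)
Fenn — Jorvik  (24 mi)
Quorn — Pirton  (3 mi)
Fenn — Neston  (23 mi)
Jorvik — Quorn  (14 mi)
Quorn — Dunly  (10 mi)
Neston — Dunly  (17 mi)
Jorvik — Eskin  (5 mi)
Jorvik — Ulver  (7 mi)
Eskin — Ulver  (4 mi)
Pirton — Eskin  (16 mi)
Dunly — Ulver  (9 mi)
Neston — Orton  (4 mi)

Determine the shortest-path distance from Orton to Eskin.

34 mi

Shortest distances from Orton:
Orton: 0
Neston: 4  (via Orton)
Dunly: 21  (via Neston)
Fenn: 27  (via Neston)
Ulver: 30  (via Dunly)
Quorn: 31  (via Dunly)
Eskin: 34  (via Ulver)
Shortest route: Orton–Neston–Dunly–Ulver–Eskin = 34 mi.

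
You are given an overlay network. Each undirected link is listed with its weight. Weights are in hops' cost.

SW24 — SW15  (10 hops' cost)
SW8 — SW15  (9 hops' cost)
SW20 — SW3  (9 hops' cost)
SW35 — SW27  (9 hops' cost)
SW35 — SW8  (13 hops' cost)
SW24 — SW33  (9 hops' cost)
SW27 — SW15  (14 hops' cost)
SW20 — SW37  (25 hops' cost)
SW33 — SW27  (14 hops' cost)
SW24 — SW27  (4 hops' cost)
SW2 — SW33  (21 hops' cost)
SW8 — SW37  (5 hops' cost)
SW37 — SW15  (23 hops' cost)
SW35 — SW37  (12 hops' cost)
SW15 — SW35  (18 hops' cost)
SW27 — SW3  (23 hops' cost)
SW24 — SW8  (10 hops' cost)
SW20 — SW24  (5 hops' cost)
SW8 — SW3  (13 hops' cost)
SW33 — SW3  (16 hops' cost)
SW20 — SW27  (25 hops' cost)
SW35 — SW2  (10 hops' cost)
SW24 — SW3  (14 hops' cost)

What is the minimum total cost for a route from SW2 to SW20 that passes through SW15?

43 hops' cost

Best SW2 to SW15: SW2–SW35–SW15 costing 28
Best SW15 to SW20: SW15–SW24–SW20 costing 15
Total via SW15: 28 + 15 = 43 hops' cost.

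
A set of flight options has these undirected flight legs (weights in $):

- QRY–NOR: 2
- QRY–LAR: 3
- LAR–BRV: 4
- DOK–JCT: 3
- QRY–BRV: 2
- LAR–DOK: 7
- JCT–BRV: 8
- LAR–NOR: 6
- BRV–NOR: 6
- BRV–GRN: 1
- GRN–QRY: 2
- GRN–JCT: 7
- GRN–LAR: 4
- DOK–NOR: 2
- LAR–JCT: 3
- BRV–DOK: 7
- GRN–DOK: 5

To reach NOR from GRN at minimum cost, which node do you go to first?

QRY

Candidate routes:
GRN–BRV–QRY–NOR: 1+2+2 = 5
GRN–BRV–NOR: 1+6 = 7
GRN–QRY–NOR: 2+2 = 4
GRN–DOK–NOR: 5+2 = 7
Cheapest is GRN–QRY–NOR at $4.
So from GRN the first move is to QRY.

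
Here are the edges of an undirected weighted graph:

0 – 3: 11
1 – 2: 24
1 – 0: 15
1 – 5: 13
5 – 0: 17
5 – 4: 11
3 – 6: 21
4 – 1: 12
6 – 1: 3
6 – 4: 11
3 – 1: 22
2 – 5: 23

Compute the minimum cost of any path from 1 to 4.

12

Settle nodes by increasing distance from 1:
1: 0
6: 3  (via 1)
4: 12  (via 1)
Shortest route: 1 → 4 = 12.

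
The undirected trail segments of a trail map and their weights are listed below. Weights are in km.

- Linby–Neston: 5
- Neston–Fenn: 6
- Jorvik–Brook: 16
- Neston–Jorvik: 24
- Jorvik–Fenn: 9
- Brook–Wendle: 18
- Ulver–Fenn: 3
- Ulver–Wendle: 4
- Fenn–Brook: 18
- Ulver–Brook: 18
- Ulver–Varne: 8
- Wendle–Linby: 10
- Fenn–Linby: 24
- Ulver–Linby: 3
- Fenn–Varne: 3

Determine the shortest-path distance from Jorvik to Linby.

Running Dijkstra from Jorvik:
Jorvik: 0
Fenn: 9  (via Jorvik)
Varne: 12  (via Fenn)
Ulver: 12  (via Fenn)
Neston: 15  (via Fenn)
Linby: 15  (via Ulver)
Shortest route: Jorvik–Fenn–Ulver–Linby = 15 km.

15 km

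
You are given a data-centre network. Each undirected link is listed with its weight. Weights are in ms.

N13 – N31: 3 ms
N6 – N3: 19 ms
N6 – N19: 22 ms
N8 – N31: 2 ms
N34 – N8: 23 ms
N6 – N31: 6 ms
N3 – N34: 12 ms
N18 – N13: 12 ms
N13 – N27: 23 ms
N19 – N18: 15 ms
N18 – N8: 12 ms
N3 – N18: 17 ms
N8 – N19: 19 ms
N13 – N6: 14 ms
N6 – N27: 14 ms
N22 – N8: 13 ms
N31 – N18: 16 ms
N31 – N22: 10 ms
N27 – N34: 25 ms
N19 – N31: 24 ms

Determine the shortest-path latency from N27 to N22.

Candidate routes:
N27–N6–N31–N22: 14+6+10 = 30
N27–N13–N31–N22: 23+3+10 = 36
N27–N6–N31–N8–N22: 14+6+2+13 = 35
The minimum is 30 ms via N27–N6–N31–N22.

30 ms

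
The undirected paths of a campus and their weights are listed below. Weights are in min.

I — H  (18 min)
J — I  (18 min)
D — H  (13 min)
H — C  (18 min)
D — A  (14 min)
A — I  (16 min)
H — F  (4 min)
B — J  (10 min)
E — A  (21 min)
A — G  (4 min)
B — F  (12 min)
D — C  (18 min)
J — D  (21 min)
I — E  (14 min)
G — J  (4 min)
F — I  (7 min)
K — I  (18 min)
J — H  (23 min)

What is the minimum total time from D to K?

42 min

Settle nodes by increasing distance from D:
D: 0
H: 13  (via D)
A: 14  (via D)
F: 17  (via H)
C: 18  (via D)
G: 18  (via A)
J: 21  (via D)
I: 24  (via F)
B: 29  (via F)
E: 35  (via A)
K: 42  (via I)
Shortest route: D–H–F–I–K = 42 min.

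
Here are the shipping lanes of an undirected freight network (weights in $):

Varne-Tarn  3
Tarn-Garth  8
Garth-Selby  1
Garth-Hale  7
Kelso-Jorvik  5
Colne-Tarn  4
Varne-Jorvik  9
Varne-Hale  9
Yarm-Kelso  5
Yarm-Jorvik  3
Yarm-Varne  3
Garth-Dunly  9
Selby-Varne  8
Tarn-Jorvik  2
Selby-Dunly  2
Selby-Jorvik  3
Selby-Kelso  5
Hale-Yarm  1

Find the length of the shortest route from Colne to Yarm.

Settle nodes by increasing distance from Colne:
Colne: 0
Tarn: 4  (via Colne)
Jorvik: 6  (via Tarn)
Varne: 7  (via Tarn)
Selby: 9  (via Jorvik)
Yarm: 9  (via Jorvik)
Shortest route: Colne–Tarn–Jorvik–Yarm = $9.

$9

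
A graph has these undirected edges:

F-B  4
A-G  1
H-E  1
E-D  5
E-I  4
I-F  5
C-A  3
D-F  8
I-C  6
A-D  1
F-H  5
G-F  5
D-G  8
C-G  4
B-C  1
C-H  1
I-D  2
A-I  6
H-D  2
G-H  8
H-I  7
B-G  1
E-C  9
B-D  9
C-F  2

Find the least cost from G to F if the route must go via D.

7

Shortest G→D: G–A–D = 2
Best D to F: D–H–C–F costing 5
Total via D: 2 + 5 = 7.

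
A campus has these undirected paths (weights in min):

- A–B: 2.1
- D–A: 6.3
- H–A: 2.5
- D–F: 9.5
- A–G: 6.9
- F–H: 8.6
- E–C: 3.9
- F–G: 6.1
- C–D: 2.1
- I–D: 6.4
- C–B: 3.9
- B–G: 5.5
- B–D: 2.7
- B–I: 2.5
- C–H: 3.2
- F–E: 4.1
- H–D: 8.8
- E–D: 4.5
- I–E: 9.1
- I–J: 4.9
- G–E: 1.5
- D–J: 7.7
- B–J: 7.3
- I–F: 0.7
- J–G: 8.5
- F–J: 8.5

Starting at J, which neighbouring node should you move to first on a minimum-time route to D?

Candidate routes:
J - D: 7.7 = 7.7
J - B - D: 7.3+2.7 = 10
The minimum is 7.7 min via J - D.
So from J the first move is to D.

D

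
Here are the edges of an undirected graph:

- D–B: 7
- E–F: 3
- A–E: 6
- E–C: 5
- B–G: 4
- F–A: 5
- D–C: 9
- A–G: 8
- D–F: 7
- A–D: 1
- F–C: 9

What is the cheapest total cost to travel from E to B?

Settle nodes by increasing distance from E:
E: 0
F: 3  (via E)
C: 5  (via E)
A: 6  (via E)
D: 7  (via A)
B: 14  (via D)
Shortest route: E–A–D–B = 14.

14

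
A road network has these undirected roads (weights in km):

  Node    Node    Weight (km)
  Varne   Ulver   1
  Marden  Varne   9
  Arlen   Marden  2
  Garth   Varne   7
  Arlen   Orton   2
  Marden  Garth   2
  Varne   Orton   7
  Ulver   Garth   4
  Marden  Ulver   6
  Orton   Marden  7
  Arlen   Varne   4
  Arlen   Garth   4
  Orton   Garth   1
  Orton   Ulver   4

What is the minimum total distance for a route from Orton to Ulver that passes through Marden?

9 km

Shortest Orton→Marden: Orton–Garth–Marden = 3
Best Marden to Ulver: Marden–Ulver costing 6
Total via Marden: 3 + 6 = 9 km.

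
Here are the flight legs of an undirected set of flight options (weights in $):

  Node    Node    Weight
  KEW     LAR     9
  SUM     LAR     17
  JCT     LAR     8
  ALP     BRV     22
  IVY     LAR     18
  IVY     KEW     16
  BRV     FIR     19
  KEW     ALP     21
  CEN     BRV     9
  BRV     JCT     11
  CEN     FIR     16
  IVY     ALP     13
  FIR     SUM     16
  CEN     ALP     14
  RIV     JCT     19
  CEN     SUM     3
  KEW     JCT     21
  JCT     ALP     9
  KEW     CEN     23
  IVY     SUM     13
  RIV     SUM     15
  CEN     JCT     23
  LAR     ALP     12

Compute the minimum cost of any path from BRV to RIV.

Settle nodes by increasing distance from BRV:
BRV: 0
CEN: 9  (via BRV)
JCT: 11  (via BRV)
SUM: 12  (via CEN)
FIR: 19  (via BRV)
LAR: 19  (via JCT)
ALP: 20  (via JCT)
IVY: 25  (via SUM)
RIV: 27  (via SUM)
Shortest route: BRV → CEN → SUM → RIV = $27.

$27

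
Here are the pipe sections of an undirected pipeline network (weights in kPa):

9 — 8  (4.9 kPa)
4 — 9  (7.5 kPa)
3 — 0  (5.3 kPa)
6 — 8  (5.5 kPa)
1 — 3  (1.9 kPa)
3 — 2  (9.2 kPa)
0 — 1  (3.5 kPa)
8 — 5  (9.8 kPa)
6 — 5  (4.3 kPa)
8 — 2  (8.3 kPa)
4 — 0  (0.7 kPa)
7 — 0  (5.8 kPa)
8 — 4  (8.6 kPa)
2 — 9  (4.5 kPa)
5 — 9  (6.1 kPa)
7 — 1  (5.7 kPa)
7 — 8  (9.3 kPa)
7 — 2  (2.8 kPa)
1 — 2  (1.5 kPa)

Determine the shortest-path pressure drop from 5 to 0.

14.3 kPa

Shortest distances from 5:
5: 0
6: 4.3  (via 5)
9: 6.1  (via 5)
8: 9.8  (via 5)
2: 10.6  (via 9)
1: 12.1  (via 2)
7: 13.4  (via 2)
4: 13.6  (via 9)
3: 14  (via 1)
0: 14.3  (via 4)
Shortest route: 5 → 9 → 4 → 0 = 14.3 kPa.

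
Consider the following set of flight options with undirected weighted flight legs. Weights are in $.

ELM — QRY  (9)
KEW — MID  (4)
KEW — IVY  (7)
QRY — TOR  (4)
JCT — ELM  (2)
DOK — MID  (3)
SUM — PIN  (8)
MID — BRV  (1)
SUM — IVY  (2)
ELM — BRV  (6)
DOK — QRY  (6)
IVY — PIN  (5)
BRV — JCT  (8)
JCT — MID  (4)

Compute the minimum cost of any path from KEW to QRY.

$13

Compare a few routes:
KEW → MID → BRV → ELM → QRY: 4+1+6+9 = 20
KEW → MID → BRV → JCT → ELM → QRY: 4+1+8+2+9 = 24
KEW → MID → JCT → ELM → QRY: 4+4+2+9 = 19
KEW → MID → DOK → QRY: 4+3+6 = 13
Cheapest is KEW → MID → DOK → QRY at $13.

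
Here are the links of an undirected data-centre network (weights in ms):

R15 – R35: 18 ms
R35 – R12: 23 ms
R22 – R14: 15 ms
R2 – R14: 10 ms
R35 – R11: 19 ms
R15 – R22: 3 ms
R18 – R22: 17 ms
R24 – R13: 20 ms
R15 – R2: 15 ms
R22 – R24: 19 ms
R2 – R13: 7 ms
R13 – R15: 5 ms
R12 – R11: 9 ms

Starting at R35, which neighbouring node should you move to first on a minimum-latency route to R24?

R15

Compare a few routes:
R35–R15–R22–R24: 18+3+19 = 40
R35–R15–R13–R24: 18+5+20 = 43
R35–R15–R2–R13–R24: 18+15+7+20 = 60
Cheapest is R35–R15–R22–R24 at 40 ms.
So from R35 the first move is to R15.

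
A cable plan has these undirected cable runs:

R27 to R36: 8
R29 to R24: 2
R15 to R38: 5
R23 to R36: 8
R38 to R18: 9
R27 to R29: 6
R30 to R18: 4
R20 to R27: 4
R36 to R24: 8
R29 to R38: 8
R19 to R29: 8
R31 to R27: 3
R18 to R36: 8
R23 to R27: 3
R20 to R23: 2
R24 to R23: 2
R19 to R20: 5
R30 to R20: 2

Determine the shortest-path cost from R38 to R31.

Shortest distances from R38:
R38: 0
R15: 5  (via R38)
R29: 8  (via R38)
R18: 9  (via R38)
R24: 10  (via R29)
R23: 12  (via R24)
R30: 13  (via R18)
R27: 14  (via R29)
R20: 14  (via R23)
R19: 16  (via R29)
R31: 17  (via R27)
Shortest route: R38 → R29 → R27 → R31 = 17.

17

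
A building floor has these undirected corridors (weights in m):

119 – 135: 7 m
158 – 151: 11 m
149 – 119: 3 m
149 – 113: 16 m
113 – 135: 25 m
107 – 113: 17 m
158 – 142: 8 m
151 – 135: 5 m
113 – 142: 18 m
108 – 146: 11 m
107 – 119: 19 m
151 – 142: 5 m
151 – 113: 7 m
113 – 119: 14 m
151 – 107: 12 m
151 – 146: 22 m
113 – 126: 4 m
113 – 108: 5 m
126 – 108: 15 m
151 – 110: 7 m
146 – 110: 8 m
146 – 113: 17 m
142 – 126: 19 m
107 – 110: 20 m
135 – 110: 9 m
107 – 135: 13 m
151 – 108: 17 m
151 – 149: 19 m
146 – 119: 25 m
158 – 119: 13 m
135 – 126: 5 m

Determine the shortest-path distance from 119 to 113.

14 m

Running Dijkstra from 119:
119: 0
149: 3  (via 119)
135: 7  (via 119)
126: 12  (via 135)
151: 12  (via 135)
158: 13  (via 119)
113: 14  (via 119)
Shortest route: 119 → 113 = 14 m.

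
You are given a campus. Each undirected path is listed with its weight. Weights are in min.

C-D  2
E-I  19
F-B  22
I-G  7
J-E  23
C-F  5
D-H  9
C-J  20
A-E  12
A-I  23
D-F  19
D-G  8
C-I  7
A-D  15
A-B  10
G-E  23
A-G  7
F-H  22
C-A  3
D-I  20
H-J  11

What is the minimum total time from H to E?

Enumerating some paths:
H–D–G–A–E: 9+8+7+12 = 36
H–D–C–A–E: 9+2+3+12 = 26
H–J–E: 11+23 = 34
Cheapest is H–D–C–A–E at 26 min.

26 min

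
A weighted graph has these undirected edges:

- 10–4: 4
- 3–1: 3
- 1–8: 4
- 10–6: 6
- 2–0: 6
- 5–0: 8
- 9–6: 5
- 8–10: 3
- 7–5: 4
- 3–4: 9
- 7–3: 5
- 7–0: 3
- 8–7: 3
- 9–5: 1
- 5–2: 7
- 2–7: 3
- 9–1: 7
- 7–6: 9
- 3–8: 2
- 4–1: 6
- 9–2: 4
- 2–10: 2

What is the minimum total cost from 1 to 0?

10

Shortest distances from 1:
1: 0
3: 3  (via 1)
8: 4  (via 1)
4: 6  (via 1)
7: 7  (via 8)
9: 7  (via 1)
10: 7  (via 8)
5: 8  (via 9)
2: 9  (via 10)
0: 10  (via 7)
Shortest route: 1–8–7–0 = 10.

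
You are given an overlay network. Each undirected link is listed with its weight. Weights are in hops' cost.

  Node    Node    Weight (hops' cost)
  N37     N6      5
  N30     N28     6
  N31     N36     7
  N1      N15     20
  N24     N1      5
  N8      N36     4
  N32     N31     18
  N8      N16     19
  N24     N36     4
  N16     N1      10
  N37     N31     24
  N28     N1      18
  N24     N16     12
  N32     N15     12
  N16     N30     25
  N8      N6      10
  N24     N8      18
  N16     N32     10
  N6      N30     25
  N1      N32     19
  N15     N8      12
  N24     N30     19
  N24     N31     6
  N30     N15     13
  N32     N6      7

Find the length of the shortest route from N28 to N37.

36 hops' cost

Enumerating some paths:
N28–N30–N15–N32–N6–N37: 6+13+12+7+5 = 43
N28–N30–N6–N37: 6+25+5 = 36
N28–N1–N24–N36–N8–N6–N37: 18+5+4+4+10+5 = 46
Cheapest is N28–N30–N6–N37 at 36 hops' cost.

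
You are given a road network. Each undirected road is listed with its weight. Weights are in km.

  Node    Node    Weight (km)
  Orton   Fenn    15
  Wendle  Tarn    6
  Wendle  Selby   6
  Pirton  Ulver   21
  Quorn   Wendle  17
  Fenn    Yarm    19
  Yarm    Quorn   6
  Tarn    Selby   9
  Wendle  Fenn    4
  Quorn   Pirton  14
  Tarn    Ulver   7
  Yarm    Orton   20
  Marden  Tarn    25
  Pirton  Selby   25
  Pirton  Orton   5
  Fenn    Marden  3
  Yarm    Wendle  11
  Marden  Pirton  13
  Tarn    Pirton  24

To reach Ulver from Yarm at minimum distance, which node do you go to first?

Enumerating some paths:
Yarm → Fenn → Wendle → Tarn → Ulver: 19+4+6+7 = 36
Yarm → Wendle → Selby → Tarn → Ulver: 11+6+9+7 = 33
Yarm → Wendle → Tarn → Ulver: 11+6+7 = 24
Cheapest is Yarm → Wendle → Tarn → Ulver at 24 km.
So from Yarm the first move is to Wendle.

Wendle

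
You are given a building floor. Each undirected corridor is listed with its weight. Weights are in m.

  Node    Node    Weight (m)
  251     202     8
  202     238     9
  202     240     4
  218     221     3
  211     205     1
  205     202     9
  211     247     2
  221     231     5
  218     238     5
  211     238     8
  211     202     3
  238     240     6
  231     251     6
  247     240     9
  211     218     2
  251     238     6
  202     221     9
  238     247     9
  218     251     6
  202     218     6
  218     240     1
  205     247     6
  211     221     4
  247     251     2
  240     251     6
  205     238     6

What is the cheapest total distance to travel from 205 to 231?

Settle nodes by increasing distance from 205:
205: 0
211: 1  (via 205)
247: 3  (via 211)
218: 3  (via 211)
202: 4  (via 211)
240: 4  (via 218)
251: 5  (via 247)
221: 5  (via 211)
238: 6  (via 205)
231: 10  (via 221)
Shortest route: 205 → 211 → 221 → 231 = 10 m.

10 m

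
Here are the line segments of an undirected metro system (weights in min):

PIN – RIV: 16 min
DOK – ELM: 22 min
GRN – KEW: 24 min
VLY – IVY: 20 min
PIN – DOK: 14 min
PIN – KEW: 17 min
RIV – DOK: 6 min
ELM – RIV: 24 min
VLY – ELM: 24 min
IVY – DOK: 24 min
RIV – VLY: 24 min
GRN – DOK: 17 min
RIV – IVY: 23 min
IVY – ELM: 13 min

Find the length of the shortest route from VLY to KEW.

57 min

Enumerating some paths:
VLY–RIV–PIN–KEW: 24+16+17 = 57
VLY–RIV–DOK–PIN–KEW: 24+6+14+17 = 61
VLY–RIV–DOK–GRN–KEW: 24+6+17+24 = 71
VLY–IVY–DOK–PIN–KEW: 20+24+14+17 = 75
The minimum is 57 min via VLY–RIV–PIN–KEW.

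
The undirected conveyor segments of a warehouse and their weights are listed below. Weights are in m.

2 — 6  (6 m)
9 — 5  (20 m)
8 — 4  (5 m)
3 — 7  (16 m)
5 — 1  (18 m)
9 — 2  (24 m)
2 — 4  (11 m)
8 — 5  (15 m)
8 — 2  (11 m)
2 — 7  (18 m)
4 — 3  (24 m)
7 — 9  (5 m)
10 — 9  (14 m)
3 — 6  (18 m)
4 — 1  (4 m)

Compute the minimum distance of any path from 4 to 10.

48 m

Running Dijkstra from 4:
4: 0
1: 4  (via 4)
8: 5  (via 4)
2: 11  (via 4)
6: 17  (via 2)
5: 20  (via 8)
3: 24  (via 4)
7: 29  (via 2)
9: 34  (via 7)
10: 48  (via 9)
Shortest route: 4 → 2 → 7 → 9 → 10 = 48 m.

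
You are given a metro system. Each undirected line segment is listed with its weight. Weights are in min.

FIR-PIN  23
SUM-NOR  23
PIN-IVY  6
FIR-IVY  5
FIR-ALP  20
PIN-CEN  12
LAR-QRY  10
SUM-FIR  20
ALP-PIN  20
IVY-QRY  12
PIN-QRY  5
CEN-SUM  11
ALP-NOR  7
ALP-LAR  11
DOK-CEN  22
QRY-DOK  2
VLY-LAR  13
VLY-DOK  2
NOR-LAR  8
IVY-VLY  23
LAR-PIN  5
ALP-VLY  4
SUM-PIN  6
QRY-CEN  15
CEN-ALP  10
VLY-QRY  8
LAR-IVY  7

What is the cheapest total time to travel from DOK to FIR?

18 min

Compare a few routes:
DOK - QRY - PIN - IVY - FIR: 2+5+6+5 = 18
DOK - QRY - IVY - FIR: 2+12+5 = 19
Cheapest is DOK - QRY - PIN - IVY - FIR at 18 min.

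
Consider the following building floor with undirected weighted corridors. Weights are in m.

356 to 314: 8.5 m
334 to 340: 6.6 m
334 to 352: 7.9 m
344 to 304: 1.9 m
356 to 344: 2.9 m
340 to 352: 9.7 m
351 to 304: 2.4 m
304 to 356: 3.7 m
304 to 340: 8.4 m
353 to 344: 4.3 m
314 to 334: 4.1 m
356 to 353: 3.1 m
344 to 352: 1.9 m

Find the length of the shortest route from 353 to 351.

8.6 m

Enumerating some paths:
353 - 344 - 304 - 351: 4.3+1.9+2.4 = 8.6
353 - 356 - 304 - 351: 3.1+3.7+2.4 = 9.2
Cheapest is 353 - 344 - 304 - 351 at 8.6 m.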